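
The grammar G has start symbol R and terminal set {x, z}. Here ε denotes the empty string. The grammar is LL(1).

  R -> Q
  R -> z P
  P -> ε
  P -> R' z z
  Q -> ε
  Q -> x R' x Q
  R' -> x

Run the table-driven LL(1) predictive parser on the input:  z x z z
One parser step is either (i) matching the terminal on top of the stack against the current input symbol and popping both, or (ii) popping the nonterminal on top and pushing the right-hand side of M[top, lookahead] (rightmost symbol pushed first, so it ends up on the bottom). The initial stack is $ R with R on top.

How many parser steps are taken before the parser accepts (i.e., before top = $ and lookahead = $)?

7

step 1: stack=$ R  input=z x z z $  — expand R -> z P
step 2: stack=$ P z  input=z x z z $  — match z
step 3: stack=$ P  input=x z z $  — expand P -> R' z z
step 4: stack=$ z z R'  input=x z z $  — expand R' -> x
step 5: stack=$ z z x  input=x z z $  — match x
step 6: stack=$ z z  input=z z $  — match z
step 7: stack=$ z  input=z $  — match z
Accept reached after 7 steps.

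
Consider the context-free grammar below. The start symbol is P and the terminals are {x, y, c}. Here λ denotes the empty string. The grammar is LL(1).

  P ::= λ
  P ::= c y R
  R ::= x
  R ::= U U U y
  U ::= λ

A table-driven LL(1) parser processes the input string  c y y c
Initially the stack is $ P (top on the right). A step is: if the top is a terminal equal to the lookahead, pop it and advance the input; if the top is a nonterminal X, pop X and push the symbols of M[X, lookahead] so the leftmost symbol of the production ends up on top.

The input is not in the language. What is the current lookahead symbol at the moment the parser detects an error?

step 1: stack=$ P  input=c y y c $  — expand P ::= c y R
step 2: stack=$ R y c  input=c y y c $  — match c
step 3: stack=$ R y  input=y y c $  — match y
step 4: stack=$ R  input=y c $  — expand R ::= U U U y
step 5: stack=$ y U U U  input=y c $  — expand U ::= λ
step 6: stack=$ y U U  input=y c $  — expand U ::= λ
step 7: stack=$ y U  input=y c $  — expand U ::= λ
step 8: stack=$ y  input=y c $  — match y
step 9: stack=$  input=c $  — error: stack empty but input remains

c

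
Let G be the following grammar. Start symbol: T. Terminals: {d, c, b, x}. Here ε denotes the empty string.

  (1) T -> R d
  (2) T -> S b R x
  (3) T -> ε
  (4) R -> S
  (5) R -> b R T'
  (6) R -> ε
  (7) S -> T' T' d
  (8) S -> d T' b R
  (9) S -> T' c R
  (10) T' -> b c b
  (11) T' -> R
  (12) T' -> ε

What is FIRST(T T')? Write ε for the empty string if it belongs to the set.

FIRST(T) = {ε, b, c, d}  (via R d, S b R x)
FIRST(R) = {ε, b, c, d}  (via S)
FIRST(T') = {ε, b, c, d}  (via R)
FIRST(S) = {b, c, d}  (via T' T' d, T' c R)
FIRST(T T'): take FIRST of each symbol in turn, carrying on past any symbol whose FIRST contains ε; result {ε, b, c, d}.

{ε, b, c, d}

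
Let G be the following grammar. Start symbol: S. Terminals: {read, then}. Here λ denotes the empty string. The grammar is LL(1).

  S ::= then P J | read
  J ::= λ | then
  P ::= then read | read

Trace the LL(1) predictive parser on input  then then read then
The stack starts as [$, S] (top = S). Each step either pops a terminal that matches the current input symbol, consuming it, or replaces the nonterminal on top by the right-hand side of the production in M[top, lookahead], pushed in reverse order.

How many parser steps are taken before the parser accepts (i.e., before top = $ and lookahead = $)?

7

step 1: stack=$ S  input=then then read then $  — expand S ::= then P J
step 2: stack=$ J P then  input=then then read then $  — match then
step 3: stack=$ J P  input=then read then $  — expand P ::= then read
step 4: stack=$ J read then  input=then read then $  — match then
step 5: stack=$ J read  input=read then $  — match read
step 6: stack=$ J  input=then $  — expand J ::= then
step 7: stack=$ then  input=then $  — match then
Accept reached after 7 steps.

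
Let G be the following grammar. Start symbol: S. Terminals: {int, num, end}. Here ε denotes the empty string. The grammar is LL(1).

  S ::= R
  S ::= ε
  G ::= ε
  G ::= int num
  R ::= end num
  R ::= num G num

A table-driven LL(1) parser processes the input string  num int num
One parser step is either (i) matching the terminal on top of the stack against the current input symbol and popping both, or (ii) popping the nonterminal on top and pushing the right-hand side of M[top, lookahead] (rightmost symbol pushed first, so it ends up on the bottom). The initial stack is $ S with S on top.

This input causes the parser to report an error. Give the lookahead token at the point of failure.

step 1: stack=$ S  input=num int num $  — expand S ::= R
step 2: stack=$ R  input=num int num $  — expand R ::= num G num
step 3: stack=$ num G num  input=num int num $  — match num
step 4: stack=$ num G  input=int num $  — expand G ::= int num
step 5: stack=$ num num int  input=int num $  — match int
step 6: stack=$ num num  input=num $  — match num
step 7: stack=$ num  input=$  — error: top is terminal num but lookahead is $

$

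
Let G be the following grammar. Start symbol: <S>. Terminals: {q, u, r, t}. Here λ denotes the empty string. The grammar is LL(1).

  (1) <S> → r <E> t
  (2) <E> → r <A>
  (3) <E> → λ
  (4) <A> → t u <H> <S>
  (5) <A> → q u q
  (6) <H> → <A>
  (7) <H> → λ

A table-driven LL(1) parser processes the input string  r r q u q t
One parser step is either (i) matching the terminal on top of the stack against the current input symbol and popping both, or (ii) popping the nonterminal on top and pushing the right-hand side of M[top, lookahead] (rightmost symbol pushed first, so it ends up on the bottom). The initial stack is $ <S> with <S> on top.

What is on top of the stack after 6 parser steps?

     Stack      Input          Action
  1  $ <S>      r r q u q t $  expand <S> → r <E> t
  2  $ t <E> r  r r q u q t $  match r
  3  $ t <E>    r q u q t $    expand <E> → r <A>
  4  $ t <A> r  r q u q t $    match r
  5  $ t <A>    q u q t $      expand <A> → q u q
  6  $ t q u q  q u q t $      match q
Stack after step 6: $ t q u (top = u).

u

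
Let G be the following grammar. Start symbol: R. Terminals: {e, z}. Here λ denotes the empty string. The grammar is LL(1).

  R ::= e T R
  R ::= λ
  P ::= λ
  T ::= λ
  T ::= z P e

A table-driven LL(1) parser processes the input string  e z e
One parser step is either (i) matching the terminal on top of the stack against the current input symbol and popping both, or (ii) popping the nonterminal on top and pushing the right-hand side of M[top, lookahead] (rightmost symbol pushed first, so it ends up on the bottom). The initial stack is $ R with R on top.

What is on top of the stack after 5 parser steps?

step 1: stack=$ R  input=e z e $  — expand R ::= e T R
step 2: stack=$ R T e  input=e z e $  — match e
step 3: stack=$ R T  input=z e $  — expand T ::= z P e
step 4: stack=$ R e P z  input=z e $  — match z
step 5: stack=$ R e P  input=e $  — expand P ::= λ
Stack after step 5: $ R e (top = e).

e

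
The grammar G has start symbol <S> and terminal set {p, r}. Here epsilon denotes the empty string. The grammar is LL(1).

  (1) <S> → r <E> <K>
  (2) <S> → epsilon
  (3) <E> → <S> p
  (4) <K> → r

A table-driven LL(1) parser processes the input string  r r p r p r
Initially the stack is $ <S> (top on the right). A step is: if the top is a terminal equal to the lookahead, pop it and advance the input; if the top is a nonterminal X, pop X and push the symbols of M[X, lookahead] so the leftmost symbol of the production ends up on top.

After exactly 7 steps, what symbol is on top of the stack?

step 1: stack=$ <S>  input=r r p r p r $  — expand <S> → r <E> <K>
step 2: stack=$ <K> <E> r  input=r r p r p r $  — match r
step 3: stack=$ <K> <E>  input=r p r p r $  — expand <E> → <S> p
step 4: stack=$ <K> p <S>  input=r p r p r $  — expand <S> → r <E> <K>
step 5: stack=$ <K> p <K> <E> r  input=r p r p r $  — match r
step 6: stack=$ <K> p <K> <E>  input=p r p r $  — expand <E> → <S> p
step 7: stack=$ <K> p <K> p <S>  input=p r p r $  — expand <S> → epsilon
Stack after step 7: $ <K> p <K> p (top = p).

p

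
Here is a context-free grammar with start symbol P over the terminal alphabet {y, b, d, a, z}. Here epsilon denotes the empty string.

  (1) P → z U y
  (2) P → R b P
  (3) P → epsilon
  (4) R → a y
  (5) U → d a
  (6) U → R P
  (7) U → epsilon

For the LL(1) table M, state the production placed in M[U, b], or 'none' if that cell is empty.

none

FIRST(R) = {a}
FIRST(P) = {epsilon, a, z}  (via R b P)
FIRST(U) = {epsilon, a, d}  (via R P)
FOLLOW(P) includes $ since P is the start symbol.
FOLLOW(U): in P→z U y, U is followed by y with FIRST {y}. Thus FOLLOW(U) = {y}.
For U → d a: FIRST(d a) = {d}, so it goes in M[U, t] for t ∈ {d}.
For U → R P: FIRST(R P) = {a}, so it goes in M[U, t] for t ∈ {a}.
For U → epsilon: FIRST(epsilon) = {epsilon}, so it goes in M[U, t] for t ∈ {}; since epsilon ∈ FIRST, also for every t ∈ FOLLOW(U) = {y}.
None of these place a production in M[U, b].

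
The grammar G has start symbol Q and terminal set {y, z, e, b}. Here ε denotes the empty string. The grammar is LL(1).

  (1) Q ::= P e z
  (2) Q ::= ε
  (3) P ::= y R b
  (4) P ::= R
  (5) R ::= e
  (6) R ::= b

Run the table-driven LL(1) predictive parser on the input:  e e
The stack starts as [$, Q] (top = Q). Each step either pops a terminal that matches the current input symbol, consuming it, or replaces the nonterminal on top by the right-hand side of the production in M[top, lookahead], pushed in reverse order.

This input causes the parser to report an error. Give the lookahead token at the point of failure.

     Stack    Input  Action
  1  $ Q      e e $  expand Q ::= P e z
  2  $ z e P  e e $  expand P ::= R
  3  $ z e R  e e $  expand R ::= e
  4  $ z e e  e e $  match e
  5  $ z e    e $    match e
  6  $ z      $      error: top is terminal z but lookahead is $

$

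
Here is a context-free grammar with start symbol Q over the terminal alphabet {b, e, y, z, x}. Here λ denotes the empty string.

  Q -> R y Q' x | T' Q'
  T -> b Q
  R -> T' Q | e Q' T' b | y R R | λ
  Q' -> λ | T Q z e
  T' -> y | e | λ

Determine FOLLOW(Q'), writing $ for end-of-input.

{$, b, e, x, y, z}

FIRST(T): from T->b Q we get {b}. So FIRST(T) = {b}.
FIRST(T'): from T'->y we get {y}; from T'->e we get {e}; from T'->λ we get {λ}. So FIRST(T') = {λ, e, y}.
FIRST(Q'): from Q'->λ we get {λ}; from Q'->T Q z e we get {b}. So FIRST(Q') = {λ, b}.
FIRST(Q): from Q->R y Q' x we get {b, e, y}; from Q->T' Q' we get {λ, b, e, y}. So FIRST(Q) = {λ, b, e, y}.
FIRST(R): from R->T' Q we get {λ, b, e, y}; from R->e Q' T' b we get {e}; from R->y R R we get {y}; from R->λ we get {λ}. So FIRST(R) = {λ, b, e, y}.
FOLLOW(Q) includes $ since Q is the start symbol.
FOLLOW(T): in Q'->T Q z e, T is followed by Q z e with FIRST {b, e, y, z}. Thus FOLLOW(T) = {b, e, y, z}.
FOLLOW(R): in Q->R y Q' x, R is followed by y Q' x with FIRST {y}; in R->y R R (occurrence 1), R is followed by R with FIRST {λ, b, e, y}; in R->y R R (occurrence 1), the suffix after R is nullable (adds nothing new); in R->y R R (occurrence 2), the suffix after R is empty (adds nothing new). Thus FOLLOW(R) = {b, e, y}.
FOLLOW(Q): in T->b Q, the suffix after Q is empty, so FOLLOW(Q) ⊇ FOLLOW(T) = {b, e, y, z}; in R->T' Q, the suffix after Q is empty, so FOLLOW(Q) ⊇ FOLLOW(R) = {b, e, y}; in Q'->T Q z e, Q is followed by z e with FIRST {z}. Thus FOLLOW(Q) = {$, b, e, y, z}.
FOLLOW(Q'): in Q->R y Q' x, Q' is followed by x with FIRST {x}; in Q->T' Q', the suffix after Q' is empty, so FOLLOW(Q') ⊇ FOLLOW(Q) = {$, b, e, y, z}; in R->e Q' T' b, Q' is followed by T' b with FIRST {b, e, y}. Thus FOLLOW(Q') = {$, b, e, x, y, z}.
FOLLOW(T'): in Q->T' Q', T' is followed by Q' with FIRST {λ, b}; in Q->T' Q', the suffix after T' is nullable, so FOLLOW(T') ⊇ FOLLOW(Q) = {$, b, e, y, z}; in R->T' Q, T' is followed by Q with FIRST {λ, b, e, y}; in R->T' Q, the suffix after T' is nullable, so FOLLOW(T') ⊇ FOLLOW(R) = {b, e, y}; in R->e Q' T' b, T' is followed by b with FIRST {b}. Thus FOLLOW(T') = {$, b, e, y, z}.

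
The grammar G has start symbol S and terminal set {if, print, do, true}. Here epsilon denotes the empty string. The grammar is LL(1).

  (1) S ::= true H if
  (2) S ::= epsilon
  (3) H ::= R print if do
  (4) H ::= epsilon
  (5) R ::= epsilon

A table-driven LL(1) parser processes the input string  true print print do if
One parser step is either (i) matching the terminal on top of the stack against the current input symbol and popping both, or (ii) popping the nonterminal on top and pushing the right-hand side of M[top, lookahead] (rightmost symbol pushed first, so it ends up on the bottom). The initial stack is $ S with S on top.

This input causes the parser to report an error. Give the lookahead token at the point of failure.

step 1: stack=$ S  input=true print print do if $  — expand S ::= true H if
step 2: stack=$ if H true  input=true print print do if $  — match true
step 3: stack=$ if H  input=print print do if $  — expand H ::= R print if do
step 4: stack=$ if do if print R  input=print print do if $  — expand R ::= epsilon
step 5: stack=$ if do if print  input=print print do if $  — match print
step 6: stack=$ if do if  input=print do if $  — error: top is terminal if but lookahead is print

print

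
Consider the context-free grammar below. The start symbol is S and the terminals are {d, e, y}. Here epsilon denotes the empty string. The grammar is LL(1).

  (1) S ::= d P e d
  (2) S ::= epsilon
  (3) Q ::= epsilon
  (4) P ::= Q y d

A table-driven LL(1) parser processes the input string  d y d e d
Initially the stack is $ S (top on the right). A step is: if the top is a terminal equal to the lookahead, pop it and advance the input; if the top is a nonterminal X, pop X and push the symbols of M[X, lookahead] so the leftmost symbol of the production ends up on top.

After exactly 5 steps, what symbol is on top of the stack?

d

step 1: stack=$ S  input=d y d e d $  — expand S ::= d P e d
step 2: stack=$ d e P d  input=d y d e d $  — match d
step 3: stack=$ d e P  input=y d e d $  — expand P ::= Q y d
step 4: stack=$ d e d y Q  input=y d e d $  — expand Q ::= epsilon
step 5: stack=$ d e d y  input=y d e d $  — match y
Stack after step 5: $ d e d (top = d).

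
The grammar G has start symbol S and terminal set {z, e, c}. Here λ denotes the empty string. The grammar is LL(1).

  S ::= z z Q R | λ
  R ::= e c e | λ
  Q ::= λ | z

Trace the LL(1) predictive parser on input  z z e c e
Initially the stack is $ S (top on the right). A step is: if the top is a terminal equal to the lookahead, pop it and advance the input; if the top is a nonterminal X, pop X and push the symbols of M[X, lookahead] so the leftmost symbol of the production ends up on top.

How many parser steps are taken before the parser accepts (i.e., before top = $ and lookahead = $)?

     Stack      Input        Action
  1  $ S        z z e c e $  expand S ::= z z Q R
  2  $ R Q z z  z z e c e $  match z
  3  $ R Q z    z e c e $    match z
  4  $ R Q      e c e $      expand Q ::= λ
  5  $ R        e c e $      expand R ::= e c e
  6  $ e c e    e c e $      match e
  7  $ e c      c e $        match c
  8  $ e        e $          match e
Accept reached after 8 steps.

8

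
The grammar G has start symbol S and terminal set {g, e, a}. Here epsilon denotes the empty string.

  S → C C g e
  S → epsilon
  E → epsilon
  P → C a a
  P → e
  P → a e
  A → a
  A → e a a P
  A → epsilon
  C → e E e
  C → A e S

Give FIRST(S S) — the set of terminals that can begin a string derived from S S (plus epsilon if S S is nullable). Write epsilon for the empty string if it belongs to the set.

{epsilon, a, e}

FIRST(E) = {epsilon}
FIRST(A) = {epsilon, a, e}
FIRST(C) = {a, e}  (via A e S)
FIRST(S) = {epsilon, a, e}  (via C C g e)
FIRST(P) = {a, e}  (via C a a)
FIRST(S S): take FIRST of each symbol in turn, carrying on past any symbol whose FIRST contains epsilon; result {epsilon, a, e}.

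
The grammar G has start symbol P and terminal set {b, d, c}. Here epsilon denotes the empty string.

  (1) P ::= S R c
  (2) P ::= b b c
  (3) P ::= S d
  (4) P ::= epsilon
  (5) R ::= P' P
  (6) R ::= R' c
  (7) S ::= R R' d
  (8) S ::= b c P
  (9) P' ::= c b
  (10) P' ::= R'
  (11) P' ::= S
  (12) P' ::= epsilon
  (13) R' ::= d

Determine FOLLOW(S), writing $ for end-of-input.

FIRST(R') = {d}
FIRST(P) = {epsilon, b, c, d}  (via S R c, S d)
FIRST(R) = {epsilon, b, c, d}  (via P' P, R' c)
FIRST(S) = {b, c, d}  (via R R' d)
FIRST(P') = {epsilon, b, c, d}  (via R', S)
FOLLOW(P) includes $ since P is the start symbol.
FOLLOW(R): in P::=S R c, R is followed by c with FIRST {c}; in S::=R R' d, R is followed by R' d with FIRST {d}. Thus FOLLOW(R) = {c, d}.
FOLLOW(P'): in R::=P' P, P' is followed by P with FIRST {epsilon, b, c, d}; in R::=P' P, the suffix after P' is nullable, so FOLLOW(P') ⊇ FOLLOW(R) = {c, d}. Thus FOLLOW(P') = {b, c, d}.
FOLLOW(S): in P::=S R c, S is followed by R c with FIRST {b, c, d}; in P::=S d, S is followed by d with FIRST {d}; in P'::=S, the suffix after S is empty, so FOLLOW(S) ⊇ FOLLOW(P') = {b, c, d}. Thus FOLLOW(S) = {b, c, d}.
FOLLOW(P): in R::=P' P, the suffix after P is empty, so FOLLOW(P) ⊇ FOLLOW(R) = {c, d}; in S::=b c P, the suffix after P is empty, so FOLLOW(P) ⊇ FOLLOW(S) = {b, c, d}. Thus FOLLOW(P) = {$, b, c, d}.
FOLLOW(R'): in R::=R' c, R' is followed by c with FIRST {c}; in S::=R R' d, R' is followed by d with FIRST {d}; in P'::=R', the suffix after R' is empty, so FOLLOW(R') ⊇ FOLLOW(P') = {b, c, d}. Thus FOLLOW(R') = {b, c, d}.

{b, c, d}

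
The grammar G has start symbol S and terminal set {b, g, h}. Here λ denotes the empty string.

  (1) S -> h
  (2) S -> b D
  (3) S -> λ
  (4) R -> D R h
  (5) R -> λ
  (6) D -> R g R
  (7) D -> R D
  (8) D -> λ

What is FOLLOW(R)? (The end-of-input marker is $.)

FIRST(S) = {λ, b, h}
FIRST(R) = {λ, g, h}  (via D R h)
FIRST(D) = {λ, g, h}  (via R g R, R D)
FOLLOW(S) includes $ since S is the start symbol.
FOLLOW(S): S appears on no right-hand side. Thus FOLLOW(S) = {$}.
FOLLOW(D): in S->b D, the suffix after D is empty, so FOLLOW(D) ⊇ FOLLOW(S) = {$}; in R->D R h, D is followed by R h with FIRST {g, h}; in D->R D, the suffix after D is empty (adds nothing new). Thus FOLLOW(D) = {$, g, h}.
FOLLOW(R): in R->D R h, R is followed by h with FIRST {h}; in D->R g R (occurrence 1), R is followed by g R with FIRST {g}; in D->R g R (occurrence 2), the suffix after R is empty, so FOLLOW(R) ⊇ FOLLOW(D) = {$, g, h}; in D->R D, R is followed by D with FIRST {λ, g, h}; in D->R D, the suffix after R is nullable, so FOLLOW(R) ⊇ FOLLOW(D) = {$, g, h}. Thus FOLLOW(R) = {$, g, h}.

{$, g, h}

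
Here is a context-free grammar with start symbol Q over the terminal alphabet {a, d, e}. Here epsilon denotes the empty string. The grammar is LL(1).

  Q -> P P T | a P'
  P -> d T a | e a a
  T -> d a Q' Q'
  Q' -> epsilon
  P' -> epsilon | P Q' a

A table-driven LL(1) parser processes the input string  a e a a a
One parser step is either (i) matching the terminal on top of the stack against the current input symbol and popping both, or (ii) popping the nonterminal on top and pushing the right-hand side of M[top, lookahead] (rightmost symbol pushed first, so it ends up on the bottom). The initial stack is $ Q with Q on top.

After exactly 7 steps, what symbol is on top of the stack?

Q'

step 1: stack=$ Q  input=a e a a a $  — expand Q -> a P'
step 2: stack=$ P' a  input=a e a a a $  — match a
step 3: stack=$ P'  input=e a a a $  — expand P' -> P Q' a
step 4: stack=$ a Q' P  input=e a a a $  — expand P -> e a a
step 5: stack=$ a Q' a a e  input=e a a a $  — match e
step 6: stack=$ a Q' a a  input=a a a $  — match a
step 7: stack=$ a Q' a  input=a a $  — match a
Stack after step 7: $ a Q' (top = Q').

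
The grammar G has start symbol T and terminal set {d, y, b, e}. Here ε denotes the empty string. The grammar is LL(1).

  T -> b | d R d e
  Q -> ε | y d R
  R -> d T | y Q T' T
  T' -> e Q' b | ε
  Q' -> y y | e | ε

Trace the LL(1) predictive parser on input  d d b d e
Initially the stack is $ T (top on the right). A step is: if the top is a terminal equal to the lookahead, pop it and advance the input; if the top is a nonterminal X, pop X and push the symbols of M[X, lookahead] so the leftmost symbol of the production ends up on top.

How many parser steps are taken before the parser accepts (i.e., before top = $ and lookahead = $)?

step 1: stack=$ T  input=d d b d e $  — expand T -> d R d e
step 2: stack=$ e d R d  input=d d b d e $  — match d
step 3: stack=$ e d R  input=d b d e $  — expand R -> d T
step 4: stack=$ e d T d  input=d b d e $  — match d
step 5: stack=$ e d T  input=b d e $  — expand T -> b
step 6: stack=$ e d b  input=b d e $  — match b
step 7: stack=$ e d  input=d e $  — match d
step 8: stack=$ e  input=e $  — match e
Accept reached after 8 steps.

8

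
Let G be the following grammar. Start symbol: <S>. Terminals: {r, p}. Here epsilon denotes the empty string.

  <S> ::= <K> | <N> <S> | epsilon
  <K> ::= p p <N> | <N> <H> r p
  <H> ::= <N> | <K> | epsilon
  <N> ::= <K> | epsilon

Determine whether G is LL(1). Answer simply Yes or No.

No

FIRST(<S>) = {epsilon, p, r}
FIRST(<K>) = {p, r}
FIRST(<H>) = {epsilon, p, r}
FIRST(<N>) = {epsilon, p, r}
FOLLOW(<S>) = {$}
FOLLOW(<K>) = {$, p, r}
FOLLOW(<H>) = {r}
FOLLOW(<N>) = {$, p, r}
Cell M[<H>, p] receives both <H> ::= <N> and <H> ::= <K> — the grammar is not LL(1).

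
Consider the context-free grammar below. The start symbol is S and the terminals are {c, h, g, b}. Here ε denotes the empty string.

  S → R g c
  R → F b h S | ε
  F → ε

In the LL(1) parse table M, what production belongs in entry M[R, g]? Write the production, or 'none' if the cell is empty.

FIRST(F): from F→ε we get {ε}. So FIRST(F) = {ε}.
FIRST(R): from R→F b h S we get {b}; from R→ε we get {ε}. So FIRST(R) = {ε, b}.
FIRST(S): from S→R g c we get {b, g}. So FIRST(S) = {b, g}.
FOLLOW(S) includes $ since S is the start symbol.
FOLLOW(R): in S→R g c, R is followed by g c with FIRST {g}. Thus FOLLOW(R) = {g}.
For R → F b h S: FIRST(F b h S) = {b}, so it goes in M[R, t] for t ∈ {b}.
For R → ε: FIRST(ε) = {ε}, so it goes in M[R, t] for t ∈ {}; since ε ∈ FIRST, also for every t ∈ FOLLOW(R) = {g}.

R → ε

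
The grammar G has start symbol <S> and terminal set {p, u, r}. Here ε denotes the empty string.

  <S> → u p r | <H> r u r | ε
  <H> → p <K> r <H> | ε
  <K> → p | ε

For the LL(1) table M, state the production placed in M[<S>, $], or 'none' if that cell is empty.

<S> → ε

FIRST(<H>): from <H>→p <K> r <H> we get {p}; from <H>→ε we get {ε}. So FIRST(<H>) = {ε, p}.
FIRST(<K>): from <K>→p we get {p}; from <K>→ε we get {ε}. So FIRST(<K>) = {ε, p}.
FIRST(<S>): from <S>→u p r we get {u}; from <S>→<H> r u r we get {p, r}; from <S>→ε we get {ε}. So FIRST(<S>) = {ε, p, r, u}.
FOLLOW(<S>) includes $ since <S> is the start symbol.
FOLLOW(<S>): <S> appears on no right-hand side. Thus FOLLOW(<S>) = {$}.
For <S> → u p r: FIRST(u p r) = {u}, so it goes in M[<S>, t] for t ∈ {u}.
For <S> → <H> r u r: FIRST(<H> r u r) = {p, r}, so it goes in M[<S>, t] for t ∈ {p, r}.
For <S> → ε: FIRST(ε) = {ε}, so it goes in M[<S>, t] for t ∈ {}; since ε ∈ FIRST, also for every t ∈ FOLLOW(<S>) = {$}.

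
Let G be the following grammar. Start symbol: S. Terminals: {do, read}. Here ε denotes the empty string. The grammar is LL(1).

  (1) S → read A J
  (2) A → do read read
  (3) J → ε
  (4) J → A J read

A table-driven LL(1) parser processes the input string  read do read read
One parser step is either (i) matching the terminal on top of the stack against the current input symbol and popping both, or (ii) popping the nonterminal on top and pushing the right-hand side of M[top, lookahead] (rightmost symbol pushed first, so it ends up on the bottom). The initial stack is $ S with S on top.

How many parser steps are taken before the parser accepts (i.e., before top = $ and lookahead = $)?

7

step 1: stack=$ S  input=read do read read $  — expand S → read A J
step 2: stack=$ J A read  input=read do read read $  — match read
step 3: stack=$ J A  input=do read read $  — expand A → do read read
step 4: stack=$ J read read do  input=do read read $  — match do
step 5: stack=$ J read read  input=read read $  — match read
step 6: stack=$ J read  input=read $  — match read
step 7: stack=$ J  input=$  — expand J → ε
Accept reached after 7 steps.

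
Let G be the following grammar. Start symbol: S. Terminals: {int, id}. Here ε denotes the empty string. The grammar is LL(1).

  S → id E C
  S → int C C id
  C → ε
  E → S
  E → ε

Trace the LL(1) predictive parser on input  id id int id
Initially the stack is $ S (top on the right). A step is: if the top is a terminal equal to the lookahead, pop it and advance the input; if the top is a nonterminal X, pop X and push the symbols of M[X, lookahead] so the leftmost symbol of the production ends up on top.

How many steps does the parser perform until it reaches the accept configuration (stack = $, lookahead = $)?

13

      Stack             Input           Action
   1  $ S               id id int id $  expand S → id E C
   2  $ C E id          id id int id $  match id
   3  $ C E             id int id $     expand E → S
   4  $ C S             id int id $     expand S → id E C
   5  $ C C E id        id int id $     match id
   6  $ C C E           int id $        expand E → S
   7  $ C C S           int id $        expand S → int C C id
   8  $ C C id C C int  int id $        match int
   9  $ C C id C C      id $            expand C → ε
  10  $ C C id C        id $            expand C → ε
  11  $ C C id          id $            match id
  12  $ C C             $               expand C → ε
  13  $ C               $               expand C → ε
Accept reached after 13 steps.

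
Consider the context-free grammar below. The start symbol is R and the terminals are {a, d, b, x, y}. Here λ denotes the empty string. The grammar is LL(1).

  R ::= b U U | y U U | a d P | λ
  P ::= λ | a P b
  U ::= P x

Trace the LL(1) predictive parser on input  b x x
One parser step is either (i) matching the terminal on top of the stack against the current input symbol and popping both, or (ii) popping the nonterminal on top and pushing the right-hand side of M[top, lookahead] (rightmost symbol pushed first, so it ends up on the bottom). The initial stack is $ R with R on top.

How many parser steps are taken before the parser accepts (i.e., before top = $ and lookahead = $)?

     Stack    Input    Action
  1  $ R      b x x $  expand R ::= b U U
  2  $ U U b  b x x $  match b
  3  $ U U    x x $    expand U ::= P x
  4  $ U x P  x x $    expand P ::= λ
  5  $ U x    x x $    match x
  6  $ U      x $      expand U ::= P x
  7  $ x P    x $      expand P ::= λ
  8  $ x      x $      match x
Accept reached after 8 steps.

8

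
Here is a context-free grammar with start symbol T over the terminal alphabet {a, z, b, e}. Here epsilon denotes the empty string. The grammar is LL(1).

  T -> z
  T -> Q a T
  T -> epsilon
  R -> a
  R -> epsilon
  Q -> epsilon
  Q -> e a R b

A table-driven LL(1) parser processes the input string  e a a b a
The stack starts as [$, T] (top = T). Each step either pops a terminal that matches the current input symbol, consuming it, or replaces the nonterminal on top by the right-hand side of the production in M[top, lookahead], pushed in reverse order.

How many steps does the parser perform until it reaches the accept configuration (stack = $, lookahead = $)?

9

     Stack          Input        Action
  1  $ T            e a a b a $  expand T -> Q a T
  2  $ T a Q        e a a b a $  expand Q -> e a R b
  3  $ T a b R a e  e a a b a $  match e
  4  $ T a b R a    a a b a $    match a
  5  $ T a b R      a b a $      expand R -> a
  6  $ T a b a      a b a $      match a
  7  $ T a b        b a $        match b
  8  $ T a          a $          match a
  9  $ T            $            expand T -> epsilon
Accept reached after 9 steps.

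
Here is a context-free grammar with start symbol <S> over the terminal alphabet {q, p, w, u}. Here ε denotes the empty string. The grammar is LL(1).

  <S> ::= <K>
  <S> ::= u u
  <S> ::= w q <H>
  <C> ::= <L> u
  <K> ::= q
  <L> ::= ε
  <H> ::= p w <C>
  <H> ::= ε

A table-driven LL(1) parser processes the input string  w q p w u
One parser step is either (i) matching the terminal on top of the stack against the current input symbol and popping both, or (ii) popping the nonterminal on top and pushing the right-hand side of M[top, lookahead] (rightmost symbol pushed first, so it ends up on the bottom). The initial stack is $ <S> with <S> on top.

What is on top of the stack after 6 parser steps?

step 1: stack=$ <S>  input=w q p w u $  — expand <S> ::= w q <H>
step 2: stack=$ <H> q w  input=w q p w u $  — match w
step 3: stack=$ <H> q  input=q p w u $  — match q
step 4: stack=$ <H>  input=p w u $  — expand <H> ::= p w <C>
step 5: stack=$ <C> w p  input=p w u $  — match p
step 6: stack=$ <C> w  input=w u $  — match w
Stack after step 6: $ <C> (top = <C>).

<C>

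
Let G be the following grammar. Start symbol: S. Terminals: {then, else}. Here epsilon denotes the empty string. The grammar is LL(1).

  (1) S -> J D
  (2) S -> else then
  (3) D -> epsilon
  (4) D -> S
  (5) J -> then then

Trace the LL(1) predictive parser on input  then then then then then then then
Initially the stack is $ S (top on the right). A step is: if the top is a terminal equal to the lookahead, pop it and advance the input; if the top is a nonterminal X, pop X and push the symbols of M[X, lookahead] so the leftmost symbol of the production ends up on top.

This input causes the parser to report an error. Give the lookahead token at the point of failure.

$

      Stack          Input                                 Action
   1  $ S            then then then then then then then $  expand S -> J D
   2  $ D J          then then then then then then then $  expand J -> then then
   3  $ D then then  then then then then then then then $  match then
   4  $ D then       then then then then then then $       match then
   5  $ D            then then then then then $            expand D -> S
   6  $ S            then then then then then $            expand S -> J D
   7  $ D J          then then then then then $            expand J -> then then
   8  $ D then then  then then then then then $            match then
   9  $ D then       then then then then $                 match then
  10  $ D            then then then $                      expand D -> S
  11  $ S            then then then $                      expand S -> J D
  12  $ D J          then then then $                      expand J -> then then
  13  $ D then then  then then then $                      match then
  14  $ D then       then then $                           match then
  15  $ D            then $                                expand D -> S
  16  $ S            then $                                expand S -> J D
  17  $ D J          then $                                expand J -> then then
  18  $ D then then  then $                                match then
  19  $ D then       $                                     error: top is terminal then but lookahead is $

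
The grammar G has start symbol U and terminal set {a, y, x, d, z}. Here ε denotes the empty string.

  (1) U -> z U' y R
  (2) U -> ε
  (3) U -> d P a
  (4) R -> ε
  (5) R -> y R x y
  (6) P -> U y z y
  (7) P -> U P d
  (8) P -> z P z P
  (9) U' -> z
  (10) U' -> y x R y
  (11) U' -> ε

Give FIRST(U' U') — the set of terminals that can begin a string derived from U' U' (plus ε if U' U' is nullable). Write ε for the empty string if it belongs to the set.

{ε, y, z}

FIRST(U): from U->z U' y R we get {z}; from U->ε we get {ε}; from U->d P a we get {d}. So FIRST(U) = {ε, d, z}.
FIRST(R): from R->ε we get {ε}; from R->y R x y we get {y}. So FIRST(R) = {ε, y}.
FIRST(U'): from U'->z we get {z}; from U'->y x R y we get {y}; from U'->ε we get {ε}. So FIRST(U') = {ε, y, z}.
FIRST(P): from P->U y z y we get {d, y, z}; from P->U P d we get {d, y, z}; from P->z P z P we get {z}. So FIRST(P) = {d, y, z}.
FIRST(U' U'): take FIRST of each symbol in turn, carrying on past any symbol whose FIRST contains ε; result {ε, y, z}.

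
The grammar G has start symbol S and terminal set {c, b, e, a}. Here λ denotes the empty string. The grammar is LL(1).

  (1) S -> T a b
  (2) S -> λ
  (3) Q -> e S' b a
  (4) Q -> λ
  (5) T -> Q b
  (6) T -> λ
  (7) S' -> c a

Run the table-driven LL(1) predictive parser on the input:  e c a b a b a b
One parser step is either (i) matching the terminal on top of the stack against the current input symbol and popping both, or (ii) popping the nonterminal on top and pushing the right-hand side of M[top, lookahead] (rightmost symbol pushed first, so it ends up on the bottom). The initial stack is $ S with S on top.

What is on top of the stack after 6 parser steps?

a

step 1: stack=$ S  input=e c a b a b a b $  — expand S -> T a b
step 2: stack=$ b a T  input=e c a b a b a b $  — expand T -> Q b
step 3: stack=$ b a b Q  input=e c a b a b a b $  — expand Q -> e S' b a
step 4: stack=$ b a b a b S' e  input=e c a b a b a b $  — match e
step 5: stack=$ b a b a b S'  input=c a b a b a b $  — expand S' -> c a
step 6: stack=$ b a b a b a c  input=c a b a b a b $  — match c
Stack after step 6: $ b a b a b a (top = a).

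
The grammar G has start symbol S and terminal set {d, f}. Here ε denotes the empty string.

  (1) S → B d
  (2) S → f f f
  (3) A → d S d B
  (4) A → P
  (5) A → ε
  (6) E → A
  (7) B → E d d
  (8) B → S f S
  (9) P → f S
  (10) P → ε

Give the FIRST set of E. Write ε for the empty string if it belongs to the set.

FIRST(P): from P→f S we get {f}; from P→ε we get {ε}. So FIRST(P) = {ε, f}.
FIRST(A): from A→d S d B we get {d}; from A→P we get {ε, f}; from A→ε we get {ε}. So FIRST(A) = {ε, d, f}.
FIRST(E): from E→A we get {ε, d, f}. So FIRST(E) = {ε, d, f}.
FIRST(S): from S→B d we get {d, f}; from S→f f f we get {f}. So FIRST(S) = {d, f}.
FIRST(B): from B→E d d we get {d, f}; from B→S f S we get {d, f}. So FIRST(B) = {d, f}.

{ε, d, f}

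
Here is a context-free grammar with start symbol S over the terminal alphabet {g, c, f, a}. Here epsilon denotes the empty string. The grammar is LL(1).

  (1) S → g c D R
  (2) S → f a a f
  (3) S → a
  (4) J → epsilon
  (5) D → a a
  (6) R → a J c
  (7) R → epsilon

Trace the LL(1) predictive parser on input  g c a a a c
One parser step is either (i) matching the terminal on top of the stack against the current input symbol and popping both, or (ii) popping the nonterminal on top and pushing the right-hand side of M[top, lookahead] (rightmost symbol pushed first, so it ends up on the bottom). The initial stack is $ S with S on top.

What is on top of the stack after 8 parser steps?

     Stack      Input          Action
  1  $ S        g c a a a c $  expand S → g c D R
  2  $ R D c g  g c a a a c $  match g
  3  $ R D c    c a a a c $    match c
  4  $ R D      a a a c $      expand D → a a
  5  $ R a a    a a a c $      match a
  6  $ R a      a a c $        match a
  7  $ R        a c $          expand R → a J c
  8  $ c J a    a c $          match a
Stack after step 8: $ c J (top = J).

J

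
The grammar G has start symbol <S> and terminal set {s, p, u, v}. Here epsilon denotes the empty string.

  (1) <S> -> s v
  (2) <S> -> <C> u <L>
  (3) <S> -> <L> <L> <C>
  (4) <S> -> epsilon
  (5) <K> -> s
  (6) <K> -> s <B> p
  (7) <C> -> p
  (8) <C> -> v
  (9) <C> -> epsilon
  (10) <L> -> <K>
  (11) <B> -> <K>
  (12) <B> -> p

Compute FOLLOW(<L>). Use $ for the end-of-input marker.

FIRST(<K>) = {s}
FIRST(<C>) = {epsilon, p, v}
FIRST(<L>) = {s}  (via <K>)
FIRST(<B>) = {p, s}  (via <K>)
FIRST(<S>) = {epsilon, p, s, u, v}  (via <C> u <L>, <L> <L> <C>)
FOLLOW(<S>) includes $ since <S> is the start symbol.
FOLLOW(<S>): <S> appears on no right-hand side. Thus FOLLOW(<S>) = {$}.
FOLLOW(<C>): in <S>-><C> u <L>, <C> is followed by u <L> with FIRST {u}; in <S>-><L> <L> <C>, the suffix after <C> is empty, so FOLLOW(<C>) ⊇ FOLLOW(<S>) = {$}. Thus FOLLOW(<C>) = {$, u}.
FOLLOW(<L>): in <S>-><C> u <L>, the suffix after <L> is empty, so FOLLOW(<L>) ⊇ FOLLOW(<S>) = {$}; in <S>-><L> <L> <C> (occurrence 1), <L> is followed by <L> <C> with FIRST {s}; in <S>-><L> <L> <C> (occurrence 2), <L> is followed by <C> with FIRST {epsilon, p, v}; in <S>-><L> <L> <C> (occurrence 2), the suffix after <L> is nullable, so FOLLOW(<L>) ⊇ FOLLOW(<S>) = {$}. Thus FOLLOW(<L>) = {$, p, s, v}.
FOLLOW(<B>): in <K>->s <B> p, <B> is followed by p with FIRST {p}. Thus FOLLOW(<B>) = {p}.
FOLLOW(<K>): in <L>-><K>, the suffix after <K> is empty, so FOLLOW(<K>) ⊇ FOLLOW(<L>) = {$, p, s, v}; in <B>-><K>, the suffix after <K> is empty, so FOLLOW(<K>) ⊇ FOLLOW(<B>) = {p}. Thus FOLLOW(<K>) = {$, p, s, v}.

{$, p, s, v}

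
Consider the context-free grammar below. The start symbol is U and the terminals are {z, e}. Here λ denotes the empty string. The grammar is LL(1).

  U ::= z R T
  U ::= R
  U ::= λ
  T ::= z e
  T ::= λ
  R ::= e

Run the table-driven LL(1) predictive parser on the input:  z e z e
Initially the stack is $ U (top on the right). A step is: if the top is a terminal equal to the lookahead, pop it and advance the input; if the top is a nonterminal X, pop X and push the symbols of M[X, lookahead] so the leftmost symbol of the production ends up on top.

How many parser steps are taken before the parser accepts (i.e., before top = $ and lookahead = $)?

     Stack    Input      Action
  1  $ U      z e z e $  expand U ::= z R T
  2  $ T R z  z e z e $  match z
  3  $ T R    e z e $    expand R ::= e
  4  $ T e    e z e $    match e
  5  $ T      z e $      expand T ::= z e
  6  $ e z    z e $      match z
  7  $ e      e $        match e
Accept reached after 7 steps.

7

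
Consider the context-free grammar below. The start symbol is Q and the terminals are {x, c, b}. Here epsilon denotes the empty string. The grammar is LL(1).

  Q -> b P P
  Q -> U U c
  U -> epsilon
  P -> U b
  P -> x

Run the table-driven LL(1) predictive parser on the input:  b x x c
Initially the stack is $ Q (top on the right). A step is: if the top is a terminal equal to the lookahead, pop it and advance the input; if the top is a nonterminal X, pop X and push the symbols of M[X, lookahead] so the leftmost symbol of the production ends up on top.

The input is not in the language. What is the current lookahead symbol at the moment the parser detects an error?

c

     Stack    Input      Action
  1  $ Q      b x x c $  expand Q -> b P P
  2  $ P P b  b x x c $  match b
  3  $ P P    x x c $    expand P -> x
  4  $ P x    x x c $    match x
  5  $ P      x c $      expand P -> x
  6  $ x      x c $      match x
  7  $        c $        error: stack empty but input remains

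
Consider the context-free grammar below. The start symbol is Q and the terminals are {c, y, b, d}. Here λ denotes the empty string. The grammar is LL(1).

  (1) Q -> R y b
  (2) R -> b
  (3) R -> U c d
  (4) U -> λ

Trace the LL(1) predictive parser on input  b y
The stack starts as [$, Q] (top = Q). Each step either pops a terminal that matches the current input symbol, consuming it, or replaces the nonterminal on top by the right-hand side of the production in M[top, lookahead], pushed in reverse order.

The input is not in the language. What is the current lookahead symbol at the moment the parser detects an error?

$

     Stack    Input  Action
  1  $ Q      b y $  expand Q -> R y b
  2  $ b y R  b y $  expand R -> b
  3  $ b y b  b y $  match b
  4  $ b y    y $    match y
  5  $ b      $      error: top is terminal b but lookahead is $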